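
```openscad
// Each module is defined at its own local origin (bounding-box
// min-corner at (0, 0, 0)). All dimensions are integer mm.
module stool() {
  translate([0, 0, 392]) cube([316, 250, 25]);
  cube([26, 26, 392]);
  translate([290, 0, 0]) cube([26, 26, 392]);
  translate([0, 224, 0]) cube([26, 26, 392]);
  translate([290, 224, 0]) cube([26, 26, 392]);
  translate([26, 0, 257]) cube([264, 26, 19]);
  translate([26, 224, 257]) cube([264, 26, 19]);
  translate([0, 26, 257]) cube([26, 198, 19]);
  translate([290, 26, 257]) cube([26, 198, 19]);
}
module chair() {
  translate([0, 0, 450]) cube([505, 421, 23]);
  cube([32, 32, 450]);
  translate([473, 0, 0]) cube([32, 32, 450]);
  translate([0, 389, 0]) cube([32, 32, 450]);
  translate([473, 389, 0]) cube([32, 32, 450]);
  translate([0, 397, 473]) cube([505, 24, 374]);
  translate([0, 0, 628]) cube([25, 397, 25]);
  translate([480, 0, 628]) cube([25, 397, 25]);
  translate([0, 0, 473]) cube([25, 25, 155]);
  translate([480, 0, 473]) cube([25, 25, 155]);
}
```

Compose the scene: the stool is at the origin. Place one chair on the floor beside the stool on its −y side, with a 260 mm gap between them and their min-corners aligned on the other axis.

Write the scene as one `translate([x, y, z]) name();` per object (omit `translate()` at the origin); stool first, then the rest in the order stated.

stool();
translate([0, -681, 0]) chair();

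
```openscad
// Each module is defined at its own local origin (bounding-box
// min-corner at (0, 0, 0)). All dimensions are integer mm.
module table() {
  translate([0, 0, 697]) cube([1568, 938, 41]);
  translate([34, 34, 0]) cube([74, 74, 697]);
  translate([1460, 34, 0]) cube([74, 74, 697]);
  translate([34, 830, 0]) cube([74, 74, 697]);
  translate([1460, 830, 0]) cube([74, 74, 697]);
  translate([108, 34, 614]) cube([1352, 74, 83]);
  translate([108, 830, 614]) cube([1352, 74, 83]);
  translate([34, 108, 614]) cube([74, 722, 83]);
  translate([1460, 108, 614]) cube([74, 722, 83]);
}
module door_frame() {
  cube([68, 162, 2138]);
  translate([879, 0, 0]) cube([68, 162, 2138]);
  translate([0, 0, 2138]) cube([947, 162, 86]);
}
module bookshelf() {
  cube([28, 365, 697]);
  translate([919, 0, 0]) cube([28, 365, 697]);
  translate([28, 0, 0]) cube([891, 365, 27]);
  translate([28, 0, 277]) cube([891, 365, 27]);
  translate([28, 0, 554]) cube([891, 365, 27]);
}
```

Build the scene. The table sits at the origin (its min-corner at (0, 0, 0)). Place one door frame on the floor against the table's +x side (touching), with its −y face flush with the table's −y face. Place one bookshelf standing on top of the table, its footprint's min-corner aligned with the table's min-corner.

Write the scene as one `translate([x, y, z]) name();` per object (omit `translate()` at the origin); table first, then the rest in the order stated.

table();
translate([1568, 0, 0]) door_frame();
translate([0, 0, 738]) bookshelf();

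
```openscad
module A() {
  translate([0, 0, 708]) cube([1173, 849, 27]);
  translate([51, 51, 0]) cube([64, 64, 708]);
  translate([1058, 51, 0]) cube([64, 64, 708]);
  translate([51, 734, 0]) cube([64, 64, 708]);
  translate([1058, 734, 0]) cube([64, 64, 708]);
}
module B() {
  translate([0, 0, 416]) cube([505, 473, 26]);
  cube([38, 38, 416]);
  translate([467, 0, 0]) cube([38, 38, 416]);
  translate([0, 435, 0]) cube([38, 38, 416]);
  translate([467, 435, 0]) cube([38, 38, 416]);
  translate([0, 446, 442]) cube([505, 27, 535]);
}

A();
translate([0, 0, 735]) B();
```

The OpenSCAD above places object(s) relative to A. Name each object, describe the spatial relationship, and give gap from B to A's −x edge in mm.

The chair's min-x is at 0; the table's min-x is 0; gap = 0 mm.

A is a table. B is a chair. The chair is on top of the table. The gap from the chair to the table's −x edge is 0 mm.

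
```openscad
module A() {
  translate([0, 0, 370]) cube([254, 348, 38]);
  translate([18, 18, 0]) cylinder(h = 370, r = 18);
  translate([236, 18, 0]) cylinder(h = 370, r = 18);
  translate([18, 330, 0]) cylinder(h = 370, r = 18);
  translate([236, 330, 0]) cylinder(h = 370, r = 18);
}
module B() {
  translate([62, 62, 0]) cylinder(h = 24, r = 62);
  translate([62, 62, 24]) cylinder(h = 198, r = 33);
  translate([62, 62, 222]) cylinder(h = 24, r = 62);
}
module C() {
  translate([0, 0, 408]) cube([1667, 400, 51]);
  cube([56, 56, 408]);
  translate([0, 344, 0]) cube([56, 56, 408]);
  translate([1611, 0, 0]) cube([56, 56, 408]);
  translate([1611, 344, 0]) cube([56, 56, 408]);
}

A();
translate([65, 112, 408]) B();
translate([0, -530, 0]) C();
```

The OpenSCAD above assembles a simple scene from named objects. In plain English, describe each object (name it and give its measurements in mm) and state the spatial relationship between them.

A is a four-legged stool. The seat is 254×348 mm, 38 mm thick, top at z = 408 mm. It stands on four round legs, each 36 mm in diameter, from z = 0 to the seat underside, each leg's axis is inset half a diameter from the nearest pair of seat edges (so the leg's bounding box is flush with the corner).

B is a spool: two coaxial disc flanges of radius 62 mm and thickness 24 mm, joined by a core cylinder of radius 33 mm and height 198 mm. The lower flange rests on z = 0 and the three cylinders share a vertical axis.

C is a long wooden bench with a 1667 mm (x) × 400 mm (y) seat, 51 mm thick, its top surface 459 mm above the floor. Four 56 mm square legs at the seat corners, flush with the edges, run from z = 0 to the seat underside.

The spool is on top of the stool, centred. The bench is on the floor beside the stool on its −y side.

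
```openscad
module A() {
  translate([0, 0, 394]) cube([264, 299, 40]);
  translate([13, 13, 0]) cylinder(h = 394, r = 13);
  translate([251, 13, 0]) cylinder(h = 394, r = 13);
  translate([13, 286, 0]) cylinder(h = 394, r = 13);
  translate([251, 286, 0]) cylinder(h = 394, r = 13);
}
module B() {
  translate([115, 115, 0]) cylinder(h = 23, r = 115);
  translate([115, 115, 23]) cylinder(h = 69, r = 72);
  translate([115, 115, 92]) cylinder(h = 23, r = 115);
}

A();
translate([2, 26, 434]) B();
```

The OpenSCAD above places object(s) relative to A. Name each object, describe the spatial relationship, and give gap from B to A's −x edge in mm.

A is a stool. B is a spool. The spool is on top of the stool. The gap from the spool to the stool's −x edge is 2 mm.

The spool's min-x is at 2; the stool's min-x is 0; gap = 2 mm.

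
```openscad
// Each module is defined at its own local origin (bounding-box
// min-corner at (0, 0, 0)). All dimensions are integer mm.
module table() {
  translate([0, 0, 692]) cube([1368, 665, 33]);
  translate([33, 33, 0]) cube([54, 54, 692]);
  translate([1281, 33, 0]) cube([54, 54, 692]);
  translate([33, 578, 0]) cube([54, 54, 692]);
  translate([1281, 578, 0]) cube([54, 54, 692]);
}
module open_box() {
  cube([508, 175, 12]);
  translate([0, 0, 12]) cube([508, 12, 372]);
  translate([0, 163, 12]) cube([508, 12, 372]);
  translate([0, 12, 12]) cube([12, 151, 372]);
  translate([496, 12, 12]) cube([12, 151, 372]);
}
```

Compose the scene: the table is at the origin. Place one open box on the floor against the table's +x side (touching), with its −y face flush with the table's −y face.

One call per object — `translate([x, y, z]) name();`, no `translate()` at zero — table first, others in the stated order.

table();
translate([1368, 0, 0]) open_box();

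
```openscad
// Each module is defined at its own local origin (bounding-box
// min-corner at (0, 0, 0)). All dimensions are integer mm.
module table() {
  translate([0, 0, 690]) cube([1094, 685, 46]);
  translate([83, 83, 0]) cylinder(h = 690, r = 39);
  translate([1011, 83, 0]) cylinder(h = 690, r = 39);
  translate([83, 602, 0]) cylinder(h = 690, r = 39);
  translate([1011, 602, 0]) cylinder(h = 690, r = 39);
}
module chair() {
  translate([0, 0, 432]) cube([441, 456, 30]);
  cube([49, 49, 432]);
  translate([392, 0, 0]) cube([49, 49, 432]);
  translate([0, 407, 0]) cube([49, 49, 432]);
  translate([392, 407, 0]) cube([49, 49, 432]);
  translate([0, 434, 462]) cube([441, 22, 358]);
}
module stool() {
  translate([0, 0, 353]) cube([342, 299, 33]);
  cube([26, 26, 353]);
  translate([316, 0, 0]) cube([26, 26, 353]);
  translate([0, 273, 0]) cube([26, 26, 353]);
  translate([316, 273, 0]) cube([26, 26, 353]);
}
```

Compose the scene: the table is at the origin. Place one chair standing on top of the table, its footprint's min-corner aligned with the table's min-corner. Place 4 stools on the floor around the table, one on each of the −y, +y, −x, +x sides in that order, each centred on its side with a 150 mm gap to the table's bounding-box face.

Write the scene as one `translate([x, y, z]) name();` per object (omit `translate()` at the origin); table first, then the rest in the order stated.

table();
translate([0, 0, 736]) chair();
translate([376, -449, 0]) stool();
translate([376, 835, 0]) stool();
translate([-492, 193, 0]) stool();
translate([1244, 193, 0]) stool();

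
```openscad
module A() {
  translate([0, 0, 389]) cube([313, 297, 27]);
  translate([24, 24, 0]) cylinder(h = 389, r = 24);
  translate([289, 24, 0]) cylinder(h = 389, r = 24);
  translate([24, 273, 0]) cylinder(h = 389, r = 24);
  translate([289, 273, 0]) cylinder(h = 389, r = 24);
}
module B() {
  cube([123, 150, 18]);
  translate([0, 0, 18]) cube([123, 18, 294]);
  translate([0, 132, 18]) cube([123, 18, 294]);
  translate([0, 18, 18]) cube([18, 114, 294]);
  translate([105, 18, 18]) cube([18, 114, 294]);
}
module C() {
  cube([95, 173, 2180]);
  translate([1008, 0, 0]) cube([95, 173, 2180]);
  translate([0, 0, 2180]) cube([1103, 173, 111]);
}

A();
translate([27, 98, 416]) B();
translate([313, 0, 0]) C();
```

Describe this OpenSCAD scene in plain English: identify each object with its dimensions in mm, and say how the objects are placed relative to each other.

A is a simple wooden stool: a rectangular seat 313 mm (x) by 297 mm (y), 27 mm thick, top face at z = 416 mm, on four round legs, each 48 mm in diameter. The legs rest on z = 0, each leg's axis is inset half a diameter from the nearest pair of seat edges (so the leg's bounding box is flush with the corner).

B is an open-topped rectangular box: outside dimensions 123×150×312 mm, with a uniform wall and base thickness of 18 mm. The base is a full 123×150 slab on the floor; four walls sit on top of the base. The front and back walls (the −y and +y sides) span the full width; the two side walls fit between them.

C is a door frame. The clear opening is 913 mm wide and 2180 mm high. Two 95 mm wide jambs, 173 mm deep, stand either side of the opening from the floor to the top of the opening. A 111 mm thick head sits across the top of both jambs, spanning the full outside width of the frame.

The open box is on top of the stool. The door frame is against the stool's +x side, with their −y faces flush.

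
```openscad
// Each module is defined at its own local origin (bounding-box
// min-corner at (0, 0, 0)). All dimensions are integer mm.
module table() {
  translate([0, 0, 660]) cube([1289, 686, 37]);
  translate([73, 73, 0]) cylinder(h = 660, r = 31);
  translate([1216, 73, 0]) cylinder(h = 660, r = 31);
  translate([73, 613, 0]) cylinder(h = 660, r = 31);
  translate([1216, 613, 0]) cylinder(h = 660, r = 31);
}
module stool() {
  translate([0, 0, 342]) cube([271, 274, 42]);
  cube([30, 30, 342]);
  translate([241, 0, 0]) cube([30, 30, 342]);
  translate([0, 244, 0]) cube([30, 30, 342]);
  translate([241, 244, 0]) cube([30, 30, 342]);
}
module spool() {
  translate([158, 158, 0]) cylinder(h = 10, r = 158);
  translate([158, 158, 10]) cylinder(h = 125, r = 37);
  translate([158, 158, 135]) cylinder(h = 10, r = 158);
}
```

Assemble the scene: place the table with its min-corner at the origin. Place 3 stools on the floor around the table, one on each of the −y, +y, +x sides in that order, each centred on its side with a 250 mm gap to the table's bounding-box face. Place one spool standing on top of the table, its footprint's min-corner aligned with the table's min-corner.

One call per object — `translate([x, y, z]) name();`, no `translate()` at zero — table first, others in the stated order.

table();
translate([509, -524, 0]) stool();
translate([509, 936, 0]) stool();
translate([1539, 206, 0]) stool();
translate([0, 0, 697]) spool();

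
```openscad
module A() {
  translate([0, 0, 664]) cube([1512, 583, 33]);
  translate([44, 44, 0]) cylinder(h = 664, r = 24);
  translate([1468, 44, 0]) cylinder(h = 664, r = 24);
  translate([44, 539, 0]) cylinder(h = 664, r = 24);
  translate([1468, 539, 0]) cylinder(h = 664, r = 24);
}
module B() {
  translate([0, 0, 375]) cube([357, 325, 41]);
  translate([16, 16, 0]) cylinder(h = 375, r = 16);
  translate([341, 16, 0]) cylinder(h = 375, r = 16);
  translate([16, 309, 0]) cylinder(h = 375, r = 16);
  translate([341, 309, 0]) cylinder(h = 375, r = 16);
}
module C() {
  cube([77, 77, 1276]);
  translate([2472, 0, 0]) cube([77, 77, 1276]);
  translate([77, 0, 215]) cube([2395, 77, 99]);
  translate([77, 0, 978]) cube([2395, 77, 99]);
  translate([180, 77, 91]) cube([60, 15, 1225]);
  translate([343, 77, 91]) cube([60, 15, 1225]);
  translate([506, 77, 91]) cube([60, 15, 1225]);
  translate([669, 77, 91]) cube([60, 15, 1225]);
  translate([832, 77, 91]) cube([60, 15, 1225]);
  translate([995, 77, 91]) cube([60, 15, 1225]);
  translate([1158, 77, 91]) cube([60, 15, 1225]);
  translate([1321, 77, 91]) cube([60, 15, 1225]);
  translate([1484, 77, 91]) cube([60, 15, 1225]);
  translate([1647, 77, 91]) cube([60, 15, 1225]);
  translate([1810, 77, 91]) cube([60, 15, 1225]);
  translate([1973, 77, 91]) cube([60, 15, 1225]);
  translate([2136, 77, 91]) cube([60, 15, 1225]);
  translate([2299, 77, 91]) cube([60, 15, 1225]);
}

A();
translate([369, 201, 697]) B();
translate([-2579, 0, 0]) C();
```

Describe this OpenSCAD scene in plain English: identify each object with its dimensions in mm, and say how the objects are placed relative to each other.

A is a rectangular dining table. The top is 1512×583×33 mm with its upper surface at z = 697 mm. It stands on four round legs of 48 mm diameter, each leg's bounding box inset 20 mm from the nearest pair of top edges, running from the floor to the underside of the top.

B is a simple wooden stool: a rectangular seat 357 mm (x) by 325 mm (y), 41 mm thick, top face at z = 416 mm, on four round legs, each 32 mm in diameter. The legs rest on z = 0, each leg's axis is inset half a diameter from the nearest pair of seat edges (so the leg's bounding box is flush with the corner).

C is a fence section. Two 77×77 mm posts, 1276 mm tall, stand on the floor with a clear span of 2395 mm between their inner faces. Two horizontal rails of 77×99 mm section span the gap between the posts with their undersides at z = 215 mm and z = 978 mm, flush with the posts' −y face. 14 pickets, each 60 mm wide, 15 mm thick and 1225 mm tall, are fixed to the +y face of the rails with their bottoms at z = 91 mm, evenly spaced across the span with equal gaps (rounded down to the nearest mm) at the −x end and between each pair — any rounding remainder accumulates at the +x end.

The stool is on top of the table. The fence section is on the floor beside the table on its −x side.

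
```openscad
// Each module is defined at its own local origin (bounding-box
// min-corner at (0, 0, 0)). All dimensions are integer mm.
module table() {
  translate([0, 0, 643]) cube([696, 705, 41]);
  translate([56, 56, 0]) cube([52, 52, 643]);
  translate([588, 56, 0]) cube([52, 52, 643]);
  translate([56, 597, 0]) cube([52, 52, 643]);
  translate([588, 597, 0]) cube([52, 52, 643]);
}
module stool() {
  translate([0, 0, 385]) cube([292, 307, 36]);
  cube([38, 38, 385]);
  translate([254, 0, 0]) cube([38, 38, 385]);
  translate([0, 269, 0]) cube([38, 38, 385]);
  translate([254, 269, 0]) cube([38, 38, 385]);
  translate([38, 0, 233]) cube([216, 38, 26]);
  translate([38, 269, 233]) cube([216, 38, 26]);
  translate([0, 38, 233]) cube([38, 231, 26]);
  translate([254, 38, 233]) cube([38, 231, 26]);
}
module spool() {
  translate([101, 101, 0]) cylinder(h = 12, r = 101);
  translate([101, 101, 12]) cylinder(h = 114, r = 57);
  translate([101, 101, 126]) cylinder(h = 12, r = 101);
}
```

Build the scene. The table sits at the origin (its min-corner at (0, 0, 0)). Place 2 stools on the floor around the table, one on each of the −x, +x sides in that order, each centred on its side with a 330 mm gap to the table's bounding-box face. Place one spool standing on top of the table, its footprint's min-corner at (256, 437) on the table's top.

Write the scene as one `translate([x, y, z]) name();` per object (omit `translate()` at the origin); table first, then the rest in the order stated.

table();
translate([-622, 199, 0]) stool();
translate([1026, 199, 0]) stool();
translate([256, 437, 684]) spool();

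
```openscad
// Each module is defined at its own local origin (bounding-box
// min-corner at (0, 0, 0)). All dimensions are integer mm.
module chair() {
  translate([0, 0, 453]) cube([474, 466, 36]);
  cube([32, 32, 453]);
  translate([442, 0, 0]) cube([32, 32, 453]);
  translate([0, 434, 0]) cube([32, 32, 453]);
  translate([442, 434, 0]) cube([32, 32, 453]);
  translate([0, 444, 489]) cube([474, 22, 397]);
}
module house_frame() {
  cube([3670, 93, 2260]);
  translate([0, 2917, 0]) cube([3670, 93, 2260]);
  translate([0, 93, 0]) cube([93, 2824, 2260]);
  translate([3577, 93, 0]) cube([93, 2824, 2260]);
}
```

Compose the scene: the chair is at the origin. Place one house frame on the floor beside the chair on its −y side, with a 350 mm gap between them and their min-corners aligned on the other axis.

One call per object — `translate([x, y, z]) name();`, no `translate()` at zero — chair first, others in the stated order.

chair();
translate([0, -3360, 0]) house_frame();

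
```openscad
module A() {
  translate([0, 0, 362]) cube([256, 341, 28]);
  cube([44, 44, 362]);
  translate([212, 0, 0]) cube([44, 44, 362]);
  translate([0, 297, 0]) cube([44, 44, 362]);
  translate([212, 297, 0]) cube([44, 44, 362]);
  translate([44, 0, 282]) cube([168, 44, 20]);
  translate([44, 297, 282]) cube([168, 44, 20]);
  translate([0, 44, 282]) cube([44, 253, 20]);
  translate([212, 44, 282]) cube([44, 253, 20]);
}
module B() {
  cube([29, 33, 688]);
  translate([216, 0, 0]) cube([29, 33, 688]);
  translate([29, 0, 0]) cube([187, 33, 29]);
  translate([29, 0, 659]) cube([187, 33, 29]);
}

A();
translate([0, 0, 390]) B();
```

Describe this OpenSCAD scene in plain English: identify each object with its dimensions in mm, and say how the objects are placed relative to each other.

A is a simple wooden stool: a rectangular seat 256 mm (x) by 341 mm (y), 28 mm thick, top face at z = 390 mm, on four square legs, each 44×44 mm in cross-section. The legs rest on z = 0, each flush with a corner of the seat. Four stretchers, 44 mm wide and 20 mm tall, connect adjacent legs with their undersides at z = 282 mm, each running between the inner faces of the legs it joins and aligned with the legs' outer faces on the other axis.

B is a picture frame with a 187×630 mm rectangular opening (x by z) and a uniform 29 mm border on every side. Frame depth is 33 mm along y. It is built from two vertical stiles running the full outside height and two horizontal rails spanning the gap between the stiles.

The picture frame is on top of the stool.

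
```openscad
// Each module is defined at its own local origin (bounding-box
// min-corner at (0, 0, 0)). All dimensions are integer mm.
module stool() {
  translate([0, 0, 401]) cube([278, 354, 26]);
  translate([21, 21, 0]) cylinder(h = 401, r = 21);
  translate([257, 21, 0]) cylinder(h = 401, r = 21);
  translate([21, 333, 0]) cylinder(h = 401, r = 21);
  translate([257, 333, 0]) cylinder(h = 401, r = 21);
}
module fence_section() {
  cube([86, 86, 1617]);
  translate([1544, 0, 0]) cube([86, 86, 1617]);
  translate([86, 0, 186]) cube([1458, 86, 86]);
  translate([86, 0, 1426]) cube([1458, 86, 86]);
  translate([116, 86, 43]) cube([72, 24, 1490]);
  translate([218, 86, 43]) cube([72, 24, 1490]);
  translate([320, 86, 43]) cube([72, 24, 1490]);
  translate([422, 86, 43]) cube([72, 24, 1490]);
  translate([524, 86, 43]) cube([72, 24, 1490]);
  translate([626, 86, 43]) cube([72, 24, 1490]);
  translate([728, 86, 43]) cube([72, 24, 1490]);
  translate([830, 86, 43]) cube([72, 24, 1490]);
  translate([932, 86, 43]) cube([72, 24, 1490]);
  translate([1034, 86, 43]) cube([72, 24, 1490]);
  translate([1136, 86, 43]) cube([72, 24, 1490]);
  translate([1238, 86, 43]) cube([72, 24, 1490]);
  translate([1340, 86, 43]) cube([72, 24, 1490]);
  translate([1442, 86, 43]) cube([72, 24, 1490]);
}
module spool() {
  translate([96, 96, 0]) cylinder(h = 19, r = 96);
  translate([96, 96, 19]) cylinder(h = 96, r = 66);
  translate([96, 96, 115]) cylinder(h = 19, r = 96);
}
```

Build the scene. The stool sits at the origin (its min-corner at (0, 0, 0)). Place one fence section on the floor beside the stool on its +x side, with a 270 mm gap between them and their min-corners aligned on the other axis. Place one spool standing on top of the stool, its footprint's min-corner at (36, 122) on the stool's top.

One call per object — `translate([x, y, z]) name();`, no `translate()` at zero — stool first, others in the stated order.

stool();
translate([548, 0, 0]) fence_section();
translate([36, 122, 427]) spool();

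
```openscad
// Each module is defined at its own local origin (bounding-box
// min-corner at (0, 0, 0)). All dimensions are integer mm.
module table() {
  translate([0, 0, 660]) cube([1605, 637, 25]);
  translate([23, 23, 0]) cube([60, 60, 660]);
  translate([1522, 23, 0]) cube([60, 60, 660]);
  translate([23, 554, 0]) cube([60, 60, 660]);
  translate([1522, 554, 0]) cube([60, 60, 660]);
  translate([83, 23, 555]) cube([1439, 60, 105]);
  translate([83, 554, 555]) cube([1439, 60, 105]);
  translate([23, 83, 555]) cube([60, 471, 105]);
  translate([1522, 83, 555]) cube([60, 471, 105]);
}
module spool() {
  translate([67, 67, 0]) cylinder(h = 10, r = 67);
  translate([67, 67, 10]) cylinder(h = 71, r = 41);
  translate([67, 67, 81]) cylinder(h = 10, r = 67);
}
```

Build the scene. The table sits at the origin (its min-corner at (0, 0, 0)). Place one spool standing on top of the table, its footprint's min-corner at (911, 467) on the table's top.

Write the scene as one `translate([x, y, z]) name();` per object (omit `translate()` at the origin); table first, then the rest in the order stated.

table();
translate([911, 467, 685]) spool();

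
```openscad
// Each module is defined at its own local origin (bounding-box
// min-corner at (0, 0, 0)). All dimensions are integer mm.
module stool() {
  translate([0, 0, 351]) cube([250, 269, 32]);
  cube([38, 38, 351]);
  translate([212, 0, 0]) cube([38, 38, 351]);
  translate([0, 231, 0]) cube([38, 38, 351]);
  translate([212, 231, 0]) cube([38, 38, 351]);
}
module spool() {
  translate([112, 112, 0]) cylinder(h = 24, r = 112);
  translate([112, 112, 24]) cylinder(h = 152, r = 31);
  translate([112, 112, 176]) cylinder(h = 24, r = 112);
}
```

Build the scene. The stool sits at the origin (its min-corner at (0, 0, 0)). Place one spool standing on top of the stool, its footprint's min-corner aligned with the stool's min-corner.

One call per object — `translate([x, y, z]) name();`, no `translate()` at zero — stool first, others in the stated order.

stool();
translate([0, 0, 383]) spool();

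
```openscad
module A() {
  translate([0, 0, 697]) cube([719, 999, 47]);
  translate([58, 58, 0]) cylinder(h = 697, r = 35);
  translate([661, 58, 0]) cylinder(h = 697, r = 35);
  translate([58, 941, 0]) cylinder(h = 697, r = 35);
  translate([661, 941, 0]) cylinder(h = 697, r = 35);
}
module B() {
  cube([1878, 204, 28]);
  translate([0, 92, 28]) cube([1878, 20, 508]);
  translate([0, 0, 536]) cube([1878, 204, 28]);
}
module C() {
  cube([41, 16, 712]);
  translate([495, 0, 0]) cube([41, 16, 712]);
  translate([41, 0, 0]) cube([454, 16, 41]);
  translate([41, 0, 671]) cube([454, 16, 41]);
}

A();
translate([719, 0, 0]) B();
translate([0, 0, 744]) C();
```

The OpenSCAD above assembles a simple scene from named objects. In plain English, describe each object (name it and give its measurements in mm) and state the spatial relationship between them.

A is a rectangular dining table. The top is 719×999×47 mm with its upper surface at z = 744 mm. It stands on four round legs of 70 mm diameter, each leg's bounding box inset 23 mm from the nearest pair of top edges, running from the floor to the underside of the top.

B is an I-beam lying along x, 1878 mm long. Overall section height 564 mm. Two flanges 204 mm wide (y) and 28 mm thick, one on the floor and one at the top; a web 20 mm thick runs between them, centred on the flange width.

C is a rectangular picture frame lying in the x–z plane (depth along y). The opening is 454 mm wide (x) by 630 mm tall (z), surrounded by a border 41 mm wide on all four sides. The frame is 16 mm deep and is made of two full-height vertical stiles with two horizontal rails fitted between them.

The I-beam is against the table's +x side, with their −y faces flush. The picture frame is on top of the table.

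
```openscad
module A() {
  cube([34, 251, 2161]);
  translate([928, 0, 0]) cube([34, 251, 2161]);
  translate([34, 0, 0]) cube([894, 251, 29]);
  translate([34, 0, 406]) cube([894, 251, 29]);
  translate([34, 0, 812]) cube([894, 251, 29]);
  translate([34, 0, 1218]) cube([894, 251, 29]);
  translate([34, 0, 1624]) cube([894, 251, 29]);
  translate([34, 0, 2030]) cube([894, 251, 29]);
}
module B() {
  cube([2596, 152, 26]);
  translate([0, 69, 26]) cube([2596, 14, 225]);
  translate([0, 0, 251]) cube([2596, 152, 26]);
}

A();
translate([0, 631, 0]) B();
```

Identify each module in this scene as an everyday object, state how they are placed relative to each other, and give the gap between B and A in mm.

A is a bookshelf. B is an I-beam. The I-beam is on the floor beside the bookshelf on its +y side. The gap between the I-beam and the bookshelf is 380 mm.

The I-beam's nearest face is 380 mm from the bookshelf's +y face.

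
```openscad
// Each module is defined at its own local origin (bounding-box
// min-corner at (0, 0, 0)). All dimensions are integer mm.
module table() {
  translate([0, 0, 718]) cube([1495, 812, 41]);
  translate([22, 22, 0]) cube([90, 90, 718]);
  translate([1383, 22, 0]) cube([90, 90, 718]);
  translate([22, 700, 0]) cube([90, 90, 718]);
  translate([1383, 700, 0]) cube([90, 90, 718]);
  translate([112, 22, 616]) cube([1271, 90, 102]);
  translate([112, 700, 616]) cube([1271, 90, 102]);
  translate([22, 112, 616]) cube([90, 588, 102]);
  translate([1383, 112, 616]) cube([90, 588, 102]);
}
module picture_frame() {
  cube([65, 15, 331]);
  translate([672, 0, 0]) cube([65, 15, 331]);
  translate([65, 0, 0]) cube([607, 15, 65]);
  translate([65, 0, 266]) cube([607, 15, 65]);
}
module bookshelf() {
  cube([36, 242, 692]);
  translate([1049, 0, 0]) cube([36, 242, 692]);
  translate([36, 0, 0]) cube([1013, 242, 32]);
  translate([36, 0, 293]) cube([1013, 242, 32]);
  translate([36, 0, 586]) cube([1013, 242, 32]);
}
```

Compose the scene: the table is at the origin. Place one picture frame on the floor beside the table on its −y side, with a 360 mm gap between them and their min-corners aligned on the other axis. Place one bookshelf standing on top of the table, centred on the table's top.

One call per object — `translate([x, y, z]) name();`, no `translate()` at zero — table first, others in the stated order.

table();
translate([0, -375, 0]) picture_frame();
translate([205, 285, 759]) bookshelf();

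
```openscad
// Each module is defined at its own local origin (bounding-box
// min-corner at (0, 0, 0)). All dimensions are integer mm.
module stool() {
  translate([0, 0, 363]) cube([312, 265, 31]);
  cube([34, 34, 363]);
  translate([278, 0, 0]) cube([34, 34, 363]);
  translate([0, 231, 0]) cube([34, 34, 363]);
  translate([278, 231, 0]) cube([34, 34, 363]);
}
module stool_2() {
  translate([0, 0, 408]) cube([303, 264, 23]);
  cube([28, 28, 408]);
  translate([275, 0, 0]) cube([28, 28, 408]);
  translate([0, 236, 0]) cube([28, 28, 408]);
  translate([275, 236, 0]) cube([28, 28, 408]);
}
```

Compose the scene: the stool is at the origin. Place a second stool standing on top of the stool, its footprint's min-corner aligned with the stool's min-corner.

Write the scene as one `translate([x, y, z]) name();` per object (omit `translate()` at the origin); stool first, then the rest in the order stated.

stool();
translate([0, 0, 394]) stool_2();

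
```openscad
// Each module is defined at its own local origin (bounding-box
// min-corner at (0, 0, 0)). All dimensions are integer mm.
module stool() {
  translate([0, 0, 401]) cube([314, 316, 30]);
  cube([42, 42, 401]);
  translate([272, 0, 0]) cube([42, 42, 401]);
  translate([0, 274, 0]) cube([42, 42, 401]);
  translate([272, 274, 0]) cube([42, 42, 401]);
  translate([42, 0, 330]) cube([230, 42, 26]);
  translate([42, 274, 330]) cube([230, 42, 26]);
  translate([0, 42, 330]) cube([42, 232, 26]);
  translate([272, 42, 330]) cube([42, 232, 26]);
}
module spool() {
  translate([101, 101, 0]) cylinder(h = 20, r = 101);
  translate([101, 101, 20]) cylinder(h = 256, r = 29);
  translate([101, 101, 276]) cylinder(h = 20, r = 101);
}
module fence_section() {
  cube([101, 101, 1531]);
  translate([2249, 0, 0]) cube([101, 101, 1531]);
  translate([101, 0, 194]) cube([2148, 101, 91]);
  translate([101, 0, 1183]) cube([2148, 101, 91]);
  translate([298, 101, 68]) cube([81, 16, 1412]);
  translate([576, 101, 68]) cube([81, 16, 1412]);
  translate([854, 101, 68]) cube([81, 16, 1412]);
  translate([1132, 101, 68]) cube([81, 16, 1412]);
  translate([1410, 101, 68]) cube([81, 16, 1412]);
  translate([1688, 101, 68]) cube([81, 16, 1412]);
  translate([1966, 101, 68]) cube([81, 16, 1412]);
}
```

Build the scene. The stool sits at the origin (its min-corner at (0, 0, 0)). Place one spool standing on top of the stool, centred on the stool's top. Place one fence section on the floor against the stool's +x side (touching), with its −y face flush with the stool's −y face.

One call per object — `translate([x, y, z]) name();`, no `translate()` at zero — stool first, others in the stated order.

stool();
translate([56, 57, 431]) spool();
translate([314, 0, 0]) fence_section();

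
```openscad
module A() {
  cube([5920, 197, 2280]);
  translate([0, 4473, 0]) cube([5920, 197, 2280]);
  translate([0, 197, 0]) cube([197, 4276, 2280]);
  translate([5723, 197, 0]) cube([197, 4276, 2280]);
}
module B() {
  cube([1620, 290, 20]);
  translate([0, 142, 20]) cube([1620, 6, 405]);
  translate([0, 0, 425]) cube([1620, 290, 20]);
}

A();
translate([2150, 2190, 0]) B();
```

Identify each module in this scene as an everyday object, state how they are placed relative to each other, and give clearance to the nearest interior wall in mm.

A is a house frame. B is an I-beam. The I-beam sits inside the house frame, centred. The clearance to the nearest interior wall is 1953 mm.

Clearances: x = 1953, y = 1993; minimum 1953 mm.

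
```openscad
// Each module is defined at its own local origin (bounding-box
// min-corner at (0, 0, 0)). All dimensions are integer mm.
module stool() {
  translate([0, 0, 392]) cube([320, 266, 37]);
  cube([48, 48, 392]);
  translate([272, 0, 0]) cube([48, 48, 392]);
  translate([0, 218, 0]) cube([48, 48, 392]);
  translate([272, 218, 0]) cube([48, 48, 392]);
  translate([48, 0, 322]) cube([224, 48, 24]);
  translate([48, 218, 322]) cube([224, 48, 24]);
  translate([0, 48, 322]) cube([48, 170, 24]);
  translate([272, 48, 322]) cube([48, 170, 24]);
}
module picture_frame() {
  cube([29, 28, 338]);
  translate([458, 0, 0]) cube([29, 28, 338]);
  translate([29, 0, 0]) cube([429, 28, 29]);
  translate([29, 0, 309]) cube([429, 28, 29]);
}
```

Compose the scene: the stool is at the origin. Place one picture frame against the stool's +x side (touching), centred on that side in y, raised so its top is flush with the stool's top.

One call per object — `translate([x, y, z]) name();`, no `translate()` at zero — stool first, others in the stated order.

stool();
translate([320, 119, 91]) picture_frame();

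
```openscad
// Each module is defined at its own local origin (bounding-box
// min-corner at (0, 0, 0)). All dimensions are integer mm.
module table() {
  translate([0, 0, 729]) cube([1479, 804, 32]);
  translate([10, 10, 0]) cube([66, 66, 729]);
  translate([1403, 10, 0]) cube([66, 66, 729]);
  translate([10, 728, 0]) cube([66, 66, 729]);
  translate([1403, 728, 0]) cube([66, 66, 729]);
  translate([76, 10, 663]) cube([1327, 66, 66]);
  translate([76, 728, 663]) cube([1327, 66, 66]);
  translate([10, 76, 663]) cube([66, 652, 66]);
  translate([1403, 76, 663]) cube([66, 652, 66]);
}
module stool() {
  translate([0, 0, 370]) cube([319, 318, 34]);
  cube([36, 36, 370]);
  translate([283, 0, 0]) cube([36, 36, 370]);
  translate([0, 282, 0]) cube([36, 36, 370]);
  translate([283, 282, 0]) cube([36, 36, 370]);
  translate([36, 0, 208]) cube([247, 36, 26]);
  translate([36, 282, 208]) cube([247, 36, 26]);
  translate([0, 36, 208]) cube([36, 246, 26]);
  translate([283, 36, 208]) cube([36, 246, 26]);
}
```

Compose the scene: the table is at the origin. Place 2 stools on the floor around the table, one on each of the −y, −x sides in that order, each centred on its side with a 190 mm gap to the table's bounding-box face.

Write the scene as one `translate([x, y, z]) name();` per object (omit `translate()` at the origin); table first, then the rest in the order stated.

table();
translate([580, -508, 0]) stool();
translate([-509, 243, 0]) stool();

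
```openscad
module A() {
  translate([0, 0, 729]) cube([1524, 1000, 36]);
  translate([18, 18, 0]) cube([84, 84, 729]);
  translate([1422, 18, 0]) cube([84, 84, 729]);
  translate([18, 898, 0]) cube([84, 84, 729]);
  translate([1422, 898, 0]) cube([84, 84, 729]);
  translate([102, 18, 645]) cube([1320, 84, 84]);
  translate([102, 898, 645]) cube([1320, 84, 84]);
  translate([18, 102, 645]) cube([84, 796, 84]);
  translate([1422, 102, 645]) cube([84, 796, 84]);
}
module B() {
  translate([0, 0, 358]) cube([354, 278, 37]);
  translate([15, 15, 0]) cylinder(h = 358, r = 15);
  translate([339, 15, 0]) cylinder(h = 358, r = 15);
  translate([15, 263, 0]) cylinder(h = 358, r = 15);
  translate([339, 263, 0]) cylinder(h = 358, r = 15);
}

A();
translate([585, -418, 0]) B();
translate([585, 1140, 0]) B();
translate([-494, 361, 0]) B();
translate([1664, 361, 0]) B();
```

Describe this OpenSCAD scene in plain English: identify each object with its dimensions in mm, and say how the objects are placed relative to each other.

A is a table with a 1524×1000 mm rectangular top, 36 mm thick, top surface at z = 765 mm, supported by four 84×84 mm square legs, each inset 18 mm from the nearest pair of top edges, running from the floor. Four apron rails, 84 mm thick and 84 mm tall, run between adjacent legs with their top edges flush with the underside of the top and their outer faces flush with the legs' outer faces.

B is a four-legged stool. The seat is a 354×278×37 mm slab whose top surface is at z = 395 mm; four round legs, each 30 mm in diameter, run from the floor (z = 0) to the underside of the seat, each leg's axis is inset half a diameter from the nearest pair of seat edges (so the leg's bounding box is flush with the corner).

Four stools sit around the table at the −y, +y, −x, +x sides.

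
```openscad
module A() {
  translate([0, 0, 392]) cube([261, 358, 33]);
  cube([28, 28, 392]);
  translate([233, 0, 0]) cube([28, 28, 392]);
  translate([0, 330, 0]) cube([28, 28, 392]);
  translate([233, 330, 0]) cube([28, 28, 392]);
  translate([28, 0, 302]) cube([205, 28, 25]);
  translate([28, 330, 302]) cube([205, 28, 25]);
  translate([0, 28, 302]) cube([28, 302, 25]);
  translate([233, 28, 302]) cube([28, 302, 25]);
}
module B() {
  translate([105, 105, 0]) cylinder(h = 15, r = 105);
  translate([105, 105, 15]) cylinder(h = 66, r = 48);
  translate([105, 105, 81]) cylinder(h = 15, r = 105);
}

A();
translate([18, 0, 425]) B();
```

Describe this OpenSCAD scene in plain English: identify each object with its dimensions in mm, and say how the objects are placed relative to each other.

A is a simple wooden stool: a rectangular seat 261 mm (x) by 358 mm (y), 33 mm thick, top face at z = 425 mm, on four square legs, each 28×28 mm in cross-section. The legs rest on z = 0, each flush with a corner of the seat. Four stretchers, 28 mm wide and 25 mm tall, connect adjacent legs with their undersides at z = 302 mm, each running between the inner faces of the legs it joins and aligned with the legs' outer faces on the other axis.

B is a spool: two coaxial disc flanges of radius 105 mm and thickness 15 mm, joined by a core cylinder of radius 48 mm and height 66 mm. The lower flange rests on z = 0 and the three cylinders share a vertical axis.

The spool is on top of the stool.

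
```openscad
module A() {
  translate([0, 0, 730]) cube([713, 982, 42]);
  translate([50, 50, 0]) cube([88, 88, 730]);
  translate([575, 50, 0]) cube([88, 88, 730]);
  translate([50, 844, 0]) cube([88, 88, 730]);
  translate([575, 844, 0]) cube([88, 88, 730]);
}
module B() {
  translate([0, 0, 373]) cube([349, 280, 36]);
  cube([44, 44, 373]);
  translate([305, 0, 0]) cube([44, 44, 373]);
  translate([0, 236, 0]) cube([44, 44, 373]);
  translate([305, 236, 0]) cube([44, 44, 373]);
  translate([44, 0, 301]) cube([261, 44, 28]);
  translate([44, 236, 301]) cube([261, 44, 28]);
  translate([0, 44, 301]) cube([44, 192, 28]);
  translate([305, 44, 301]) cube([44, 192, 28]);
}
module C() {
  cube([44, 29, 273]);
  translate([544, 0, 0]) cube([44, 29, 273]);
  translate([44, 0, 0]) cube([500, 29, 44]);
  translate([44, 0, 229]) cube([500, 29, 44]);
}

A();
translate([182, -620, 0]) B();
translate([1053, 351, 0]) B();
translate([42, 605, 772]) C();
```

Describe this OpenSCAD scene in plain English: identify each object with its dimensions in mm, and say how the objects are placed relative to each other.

A is a rectangular dining table. The top is 713×982×42 mm with its upper surface at z = 772 mm. It stands on four 88×88 mm square legs, each inset 50 mm from the nearest pair of top edges, running from the floor to the underside of the top.

B is a four-legged stool. The seat is a 349×280×36 mm slab whose top surface is at z = 409 mm; four square legs, each 44×44 mm in cross-section, run from the floor (z = 0) to the underside of the seat, each flush with a corner of the seat. Four stretchers, 44 mm wide and 28 mm tall, connect adjacent legs with their undersides at z = 301 mm, each running between the inner faces of the legs it joins and aligned with the legs' outer faces on the other axis.

C is a picture frame with a 500×185 mm rectangular opening (x by z) and a uniform 44 mm border on every side. Frame depth is 29 mm along y. It is built from two vertical stiles running the full outside height and two horizontal rails spanning the gap between the stiles.

Two stools sit around the table at the −y, +x sides. The picture frame is on top of the table.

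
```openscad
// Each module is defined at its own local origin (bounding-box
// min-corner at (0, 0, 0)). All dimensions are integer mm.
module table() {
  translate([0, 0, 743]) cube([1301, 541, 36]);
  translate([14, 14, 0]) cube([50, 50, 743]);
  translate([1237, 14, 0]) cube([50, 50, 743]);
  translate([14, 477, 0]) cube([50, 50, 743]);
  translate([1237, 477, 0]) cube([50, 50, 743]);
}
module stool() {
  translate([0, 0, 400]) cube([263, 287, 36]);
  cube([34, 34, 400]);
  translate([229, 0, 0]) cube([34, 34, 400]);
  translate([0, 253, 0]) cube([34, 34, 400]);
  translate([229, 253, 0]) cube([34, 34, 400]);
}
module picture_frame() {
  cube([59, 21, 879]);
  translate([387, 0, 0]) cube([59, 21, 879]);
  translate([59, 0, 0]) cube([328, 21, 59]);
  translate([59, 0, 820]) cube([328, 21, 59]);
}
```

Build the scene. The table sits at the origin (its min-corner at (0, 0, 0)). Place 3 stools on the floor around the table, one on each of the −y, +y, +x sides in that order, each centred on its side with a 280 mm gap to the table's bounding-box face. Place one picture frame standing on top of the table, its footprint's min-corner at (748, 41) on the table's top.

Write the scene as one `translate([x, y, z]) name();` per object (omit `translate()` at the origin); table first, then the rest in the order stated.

table();
translate([519, -567, 0]) stool();
translate([519, 821, 0]) stool();
translate([1581, 127, 0]) stool();
translate([748, 41, 779]) picture_frame();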